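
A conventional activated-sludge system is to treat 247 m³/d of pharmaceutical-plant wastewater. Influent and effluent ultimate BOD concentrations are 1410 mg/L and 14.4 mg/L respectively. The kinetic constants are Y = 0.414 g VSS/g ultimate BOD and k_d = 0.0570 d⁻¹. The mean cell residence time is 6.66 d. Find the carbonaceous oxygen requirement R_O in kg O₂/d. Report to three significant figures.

Observed yield with endogenous decay: Y_obs = Y / (1 + k_d·θ_c) = 0.414 / (1 + 0.0570 × 6.66) = 0.414 / 1.380 = 0.3001 g VSS/g ultimate BOD.
Q·(S₀ − S) = 247 × (1410 − 14.4) × 10⁻³ = 344.7 kg/d removed.
P_X = Y_obs·Q·(S₀ − S) = 0.3001 × 344.7 = 103.4 kg VSS/d.
R_O = Q·ΔS − 1.42 P_X = 344.7 − 146.9 = 197.8 kg O₂/d.

R_O ≈ 198 kg O₂/d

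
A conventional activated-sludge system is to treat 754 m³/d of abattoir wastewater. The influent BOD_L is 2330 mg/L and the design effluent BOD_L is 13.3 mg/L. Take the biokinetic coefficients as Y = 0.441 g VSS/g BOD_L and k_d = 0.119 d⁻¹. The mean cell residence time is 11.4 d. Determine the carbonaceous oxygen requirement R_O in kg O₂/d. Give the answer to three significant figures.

Y_obs = Y / (1 + k_d θ_c) = 0.441 / (1 + 0.119 × 11.4) = 0.441 / 2.357 = 0.1871.
Q·(S₀ − S) = 754 × (2330 − 13.3) × 10⁻³ = 1747 kg/d removed.
P_X = Y_obs·Q·(S₀ − S) = 0.1871 × 1747 = 326.9 kg VSS/d.
Carbonaceous O₂ demand = substrate oxidised − cell-mass equivalent = 1747 − 1.42 × 326.9 = 1283 kg O₂/d.

R_O ≈ 1280 kg O₂/d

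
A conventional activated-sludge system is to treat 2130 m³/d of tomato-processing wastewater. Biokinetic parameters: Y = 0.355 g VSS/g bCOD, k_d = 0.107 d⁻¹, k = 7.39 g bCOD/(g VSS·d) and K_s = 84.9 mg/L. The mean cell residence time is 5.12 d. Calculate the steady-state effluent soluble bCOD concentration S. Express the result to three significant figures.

S ≈ 11.1 mg/L

Effluent substrate depends only on kinetics and SRT: S = K_s(1 + k_d θ_c) / [θ_c(Yk − k_d) − 1] = 84.9 × (1 + 0.107 × 5.12) / [5.12 × (0.355 × 7.39 − 0.107) − 1] = 131.4 / 11.88 = 11.06 mg/L.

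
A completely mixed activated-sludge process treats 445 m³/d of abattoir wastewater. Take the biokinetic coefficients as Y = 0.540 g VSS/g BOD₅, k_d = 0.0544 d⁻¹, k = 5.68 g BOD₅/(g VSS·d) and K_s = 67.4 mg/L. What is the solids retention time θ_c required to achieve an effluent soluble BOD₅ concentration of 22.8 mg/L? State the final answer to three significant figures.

θ_c ≈ 1.39 d

From 1/θ_c = Y·k·S/(K_s + S) − k_d: Y·k·S/(K_s+S) = 0.540 × 5.68 × 22.8 / (67.4 + 22.8) = 0.7753 d⁻¹.
Then 1/θ_c = μ − k_d = 0.7753 − 0.0544 = 0.7209 d⁻¹, giving θ_c = 1.387 d.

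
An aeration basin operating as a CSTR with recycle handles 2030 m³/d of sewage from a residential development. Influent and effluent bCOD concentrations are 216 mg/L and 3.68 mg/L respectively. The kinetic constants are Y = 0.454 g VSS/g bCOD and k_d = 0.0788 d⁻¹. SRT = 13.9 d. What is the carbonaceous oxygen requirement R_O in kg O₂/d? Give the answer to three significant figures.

Y_obs = Y / (1 + k_d θ_c) = 0.454 / (1 + 0.0788 × 13.9) = 0.454 / 2.095 = 0.2167.
Substrate removed = Q·(S₀ − S) = 2030 m³/d × (216 − 3.68) g/m³ = 4.31×10^5 g/d = 431.0 kg/d.
Net sludge production P_X = 0.2167 × 431.0 = 93.39 kg VSS/d.
R_O = Q·(S₀ − S) − 1.42·P_X = 431.0 − 1.42 × 93.39 = 298.4 kg O₂/d.

R_O ≈ 298 kg O₂/d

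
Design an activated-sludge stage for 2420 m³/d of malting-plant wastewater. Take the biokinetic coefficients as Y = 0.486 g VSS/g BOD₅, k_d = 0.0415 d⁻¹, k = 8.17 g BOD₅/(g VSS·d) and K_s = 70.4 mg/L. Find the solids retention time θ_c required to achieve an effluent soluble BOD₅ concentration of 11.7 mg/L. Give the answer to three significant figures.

Specific growth rate at S = 11.7 mg/L: μ = YkS/(K_s+S) = 0.486·8.17·11.7/(70.4+11.7) = 0.5658 d⁻¹.
Then 1/θ_c = μ − k_d = 0.5658 − 0.0415 = 0.5243 d⁻¹, giving θ_c = 1.907 d.

θ_c ≈ 1.91 d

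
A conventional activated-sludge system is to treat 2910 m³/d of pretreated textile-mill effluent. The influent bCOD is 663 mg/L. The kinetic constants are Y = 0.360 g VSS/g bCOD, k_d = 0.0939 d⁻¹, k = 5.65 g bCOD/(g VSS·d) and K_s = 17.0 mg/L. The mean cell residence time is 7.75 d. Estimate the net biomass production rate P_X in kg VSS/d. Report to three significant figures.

From the Monod/SRT balance for a CMAS, S = K_s·(1+k_d θ_c)/[θ_c·(Y k − k_d) − 1] = 17.0 × (1 + 0.0939 × 7.75) / [7.75 × (0.360 × 5.65 − 0.0939) − 1] = 29.37 / 14.04 = 2.093 mg/L.
The observed yield is Y_obs = Y/(1 + k_d·θ_c) = 0.360 / (1 + 0.0939 × 7.75) = 0.360 / 1.728 = 0.2084 g VSS per g bCOD removed.
Substrate removed = Q·(S₀ − S) = 2910 m³/d × (663 − 2.09) g/m³ = 1.92×10^6 g/d = 1923 kg/d.
Net biomass production P_X = Y_obs × Q·(S₀ − S) = 0.2084 × 1923 = 400.7 kg VSS/d.

P_X ≈ 401 kg VSS/d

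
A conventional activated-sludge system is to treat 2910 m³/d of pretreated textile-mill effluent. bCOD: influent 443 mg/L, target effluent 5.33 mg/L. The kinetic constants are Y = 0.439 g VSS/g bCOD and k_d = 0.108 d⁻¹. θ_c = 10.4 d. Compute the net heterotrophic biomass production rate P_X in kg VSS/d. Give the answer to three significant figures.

Observed yield with endogenous decay: Y_obs = Y / (1 + k_d·θ_c) = 0.439 / (1 + 0.108 × 10.4) = 0.439 / 2.123 = 0.2068 g VSS/g bCOD.
Q·(S₀ − S) = 2910 × (443 − 5.33) × 10⁻³ = 1274 kg/d removed.
P_X = Y_obs · Q(S₀ − S) = 0.2068 × 1274 = 263.3 kg VSS/d.

P_X ≈ 263 kg VSS/d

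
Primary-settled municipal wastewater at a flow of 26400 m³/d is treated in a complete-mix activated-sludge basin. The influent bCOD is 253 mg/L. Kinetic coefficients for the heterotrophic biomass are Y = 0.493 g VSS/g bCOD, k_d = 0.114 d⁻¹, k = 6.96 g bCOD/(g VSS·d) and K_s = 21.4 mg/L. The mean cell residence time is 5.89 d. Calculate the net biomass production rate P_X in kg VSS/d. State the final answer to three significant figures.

From the Monod/SRT balance for a CMAS, S = K_s·(1+k_d θ_c)/[θ_c·(Y k − k_d) − 1] = 21.4 × (1 + 0.114 × 5.89) / [5.89 × (0.493 × 6.96 − 0.114) − 1] = 35.77 / 18.54 = 1.929 mg/L.
Correct the yield for decay: Y_obs = Y/(1 + k_d θ_c) = 0.493 / (1 + 0.114 × 5.89) = 0.493 / 1.671 = 0.2950.
Q·(S₀ − S) = 26400 × (253 − 1.93) × 10⁻³ = 6628 kg/d removed.
P_X = Y_obs · Q(S₀ − S) = 0.2950 × 6628 = 1955 kg VSS/d.

P_X ≈ 1960 kg VSS/d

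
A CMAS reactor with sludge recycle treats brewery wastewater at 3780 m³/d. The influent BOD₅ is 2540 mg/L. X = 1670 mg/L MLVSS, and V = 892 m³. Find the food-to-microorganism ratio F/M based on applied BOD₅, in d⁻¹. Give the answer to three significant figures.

F/M ≈ 6.45 d⁻¹

F/M = Q·S₀ / (V·X) = 3780 × 2540 / (892.0 × 1670) = 6.445 g BOD₅·(g VSS·d)⁻¹.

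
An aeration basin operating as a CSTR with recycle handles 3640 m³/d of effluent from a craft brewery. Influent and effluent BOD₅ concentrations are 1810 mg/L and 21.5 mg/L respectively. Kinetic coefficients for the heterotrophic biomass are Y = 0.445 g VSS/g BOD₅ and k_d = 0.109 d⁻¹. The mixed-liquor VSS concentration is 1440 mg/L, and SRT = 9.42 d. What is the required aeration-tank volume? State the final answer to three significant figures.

V ≈ 9350 m³

Steady-state biomass mass balance: V·X·(1 + k_d·θ_c) = Y·Q·(S₀ − S)·θ_c, so V = 0.445 × 3640 × (1810 − 21.5) × 9.42 / [1440 × (1 + 0.109 × 9.42)] = 2.73×10^7 / 2919 = 9350 m³.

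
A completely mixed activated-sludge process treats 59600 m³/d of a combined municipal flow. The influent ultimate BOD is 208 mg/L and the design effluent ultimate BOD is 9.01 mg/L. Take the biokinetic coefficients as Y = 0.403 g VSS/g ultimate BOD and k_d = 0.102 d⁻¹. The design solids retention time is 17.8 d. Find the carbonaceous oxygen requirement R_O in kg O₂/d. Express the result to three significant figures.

Y_obs = Y / (1 + k_d θ_c) = 0.403 / (1 + 0.102 × 17.8) = 0.403 / 2.816 = 0.1431.
ΔS = 208 − 9.01 = 199.0 mg/L, so the substrate removal rate is 59600 × 199.0/1000 = 11860 kg ultimate BOD/d.
P_X = Y_obs·Q·(S₀ − S) = 0.1431 × 11860 = 1698 kg VSS/d.
R_O = Q·ΔS − 1.42 P_X = 11860 − 2410 = 9449 kg O₂/d.

R_O ≈ 9450 kg O₂/d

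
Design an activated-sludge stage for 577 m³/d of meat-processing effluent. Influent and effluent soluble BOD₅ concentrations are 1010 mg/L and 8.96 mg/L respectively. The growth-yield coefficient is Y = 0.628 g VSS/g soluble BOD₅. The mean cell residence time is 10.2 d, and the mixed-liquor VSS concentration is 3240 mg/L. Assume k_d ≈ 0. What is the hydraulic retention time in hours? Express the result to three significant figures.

V·X = Y·Q·ΔS·θ_c gives V = 0.628 × 577 × (1010 − 8.96) × 10.2 / 3240 = 1142 m³.
HRT = V/Q = 1142 m³ / 577 m³·d⁻¹ = 1.979 d × 24 = 47.50 h.

τ ≈ 47.5 h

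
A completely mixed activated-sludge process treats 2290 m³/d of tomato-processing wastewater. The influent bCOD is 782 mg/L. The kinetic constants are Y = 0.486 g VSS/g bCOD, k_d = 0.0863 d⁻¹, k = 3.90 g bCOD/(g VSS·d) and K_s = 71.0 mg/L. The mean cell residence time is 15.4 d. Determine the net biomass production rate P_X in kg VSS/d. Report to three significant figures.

P_X ≈ 371 kg VSS/d

Effluent substrate depends only on kinetics and SRT: S = K_s(1 + k_d θ_c) / [θ_c(Yk − k_d) − 1] = 71.0 × (1 + 0.0863 × 15.4) / [15.4 × (0.486 × 3.90 − 0.0863) − 1] = 165.4 / 26.86 = 6.156 mg/L.
Y_obs = Y / (1 + k_d θ_c) = 0.486 / (1 + 0.0863 × 15.4) = 0.486 / 2.329 = 0.2087.
ΔS = 782 − 6.16 = 775.8 mg/L, so the substrate removal rate is 2290 × 775.8/1000 = 1777 kg bCOD/d.
So the net sludge growth is P_X = 0.2087 × 1777 = 370.7 kg VSS/d.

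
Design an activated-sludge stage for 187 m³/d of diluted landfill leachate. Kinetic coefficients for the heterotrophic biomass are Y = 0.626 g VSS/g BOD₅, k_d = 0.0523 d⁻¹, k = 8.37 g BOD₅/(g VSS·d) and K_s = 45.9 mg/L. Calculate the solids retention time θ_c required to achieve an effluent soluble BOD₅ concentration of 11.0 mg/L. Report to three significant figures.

At the target effluent, Y k S/(K_s+S) = 0.626×8.37×11.0/56.90 = 1.013 d⁻¹.
Then 1/θ_c = μ − k_d = 1.013 − 0.0523 = 0.9606 d⁻¹, giving θ_c = 1.041 d.

θ_c ≈ 1.04 d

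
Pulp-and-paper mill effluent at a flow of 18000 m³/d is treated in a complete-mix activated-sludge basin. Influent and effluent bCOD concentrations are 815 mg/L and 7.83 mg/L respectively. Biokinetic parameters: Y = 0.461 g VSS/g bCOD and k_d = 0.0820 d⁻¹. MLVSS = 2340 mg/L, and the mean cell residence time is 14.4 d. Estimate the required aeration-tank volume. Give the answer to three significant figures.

From the SRT design equation V = Y Q (S₀−S) θ_c / [X (1 + k_d θ_c)] = 0.461 × 18000 × (815 − 7.83) × 14.4 / [2340 × (1 + 0.0820 × 14.4)] = 9.64×10^7 / 5103 = 18900 m³.

V ≈ 18900 m³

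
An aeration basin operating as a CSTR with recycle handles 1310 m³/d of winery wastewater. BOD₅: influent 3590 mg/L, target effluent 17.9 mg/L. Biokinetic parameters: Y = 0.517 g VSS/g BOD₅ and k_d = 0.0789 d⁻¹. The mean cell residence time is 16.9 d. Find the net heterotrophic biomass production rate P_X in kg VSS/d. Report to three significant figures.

P_X ≈ 1040 kg VSS/d

Y_obs = Y / (1 + k_d θ_c) = 0.517 / (1 + 0.0789 × 16.9) = 0.517 / 2.333 = 0.2216.
Mass of BOD₅ removed per day: Q(S₀ − S) = 1310 × 3572 g/m³ = 4679 kg/d.
P_X = Y_obs · Q(S₀ − S) = 0.2216 × 4679 = 1037 kg VSS/d.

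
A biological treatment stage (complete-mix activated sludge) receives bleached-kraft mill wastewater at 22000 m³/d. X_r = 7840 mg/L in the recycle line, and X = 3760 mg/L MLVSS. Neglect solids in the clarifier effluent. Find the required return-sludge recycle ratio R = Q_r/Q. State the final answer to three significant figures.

R ≈ 0.922

Mass balance around the secondary clarifier (neglecting effluent solids): R = X / (X_r − X) = 3760 / (7840 − 3760) = 0.9216.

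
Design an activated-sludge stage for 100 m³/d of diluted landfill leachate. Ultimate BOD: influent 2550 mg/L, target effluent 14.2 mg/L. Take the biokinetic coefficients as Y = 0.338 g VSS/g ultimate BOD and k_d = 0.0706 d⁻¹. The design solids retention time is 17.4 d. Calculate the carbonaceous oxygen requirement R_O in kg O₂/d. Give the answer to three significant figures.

The observed yield is Y_obs = Y/(1 + k_d·θ_c) = 0.338 / (1 + 0.0706 × 17.4) = 0.338 / 2.228 = 0.1517 g VSS per g ultimate BOD removed.
Substrate removed = Q·(S₀ − S) = 100 m³/d × (2550 − 14.2) g/m³ = 2.54×10^5 g/d = 253.6 kg/d.
P_X = Y_obs·Q·(S₀ − S) = 0.1517 × 253.6 = 38.46 kg VSS/d.
R_O = Q·(S₀ − S) − 1.42·P_X = 253.6 − 1.42 × 38.46 = 199.0 kg O₂/d.

R_O ≈ 199 kg O₂/d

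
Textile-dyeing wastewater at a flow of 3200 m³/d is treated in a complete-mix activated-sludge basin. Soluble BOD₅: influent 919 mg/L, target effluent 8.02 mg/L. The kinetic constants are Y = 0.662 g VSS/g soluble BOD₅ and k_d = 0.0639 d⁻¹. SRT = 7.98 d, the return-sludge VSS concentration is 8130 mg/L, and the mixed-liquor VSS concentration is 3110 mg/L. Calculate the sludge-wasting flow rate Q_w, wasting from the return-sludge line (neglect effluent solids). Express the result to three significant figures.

From the SRT design equation V = Y Q (S₀−S) θ_c / [X (1 + k_d θ_c)] = 0.662 × 3200 × (919 − 8.02) × 7.98 / [3110 × (1 + 0.0639 × 7.98)] = 1.54×10^7 / 4696 = 3279 m³.
Wasting from the return line (neglecting effluent solids): Q_w = V·X / (θ_c·X_r) = 3279 × 3110 / (7.98 × 8130) = 157.2 m³/d.

Q_w ≈ 157 m³/d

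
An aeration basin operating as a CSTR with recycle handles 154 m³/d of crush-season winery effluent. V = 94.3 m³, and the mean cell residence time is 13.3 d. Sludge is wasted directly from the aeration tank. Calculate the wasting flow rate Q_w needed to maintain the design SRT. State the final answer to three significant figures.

Q_w ≈ 7.09 m³/d

Wasting from the aeration tank: Q_w = V / θ_c = 94.30 / 13.3 = 7.090 m³/d.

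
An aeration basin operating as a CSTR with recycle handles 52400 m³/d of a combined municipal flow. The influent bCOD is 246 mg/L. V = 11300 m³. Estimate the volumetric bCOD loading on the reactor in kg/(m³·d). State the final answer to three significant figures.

Applied bCOD load per unit volume = Q·S₀/V = (52400 × 246/1000)/11300 = 1.141 kg bCOD·m⁻³·d⁻¹.

L_v ≈ 1.14 kg bCOD/(m³·d)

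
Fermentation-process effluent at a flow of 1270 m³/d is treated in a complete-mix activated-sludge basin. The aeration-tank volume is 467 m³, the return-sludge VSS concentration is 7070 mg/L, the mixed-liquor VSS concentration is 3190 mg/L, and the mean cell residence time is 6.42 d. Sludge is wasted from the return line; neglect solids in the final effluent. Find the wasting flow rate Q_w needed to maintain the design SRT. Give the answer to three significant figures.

Q_w ≈ 32.8 m³/d

Wasting from the return line (neglecting effluent solids): Q_w = V·X / (θ_c·X_r) = 467.0 × 3190 / (6.42 × 7070) = 32.82 m³/d.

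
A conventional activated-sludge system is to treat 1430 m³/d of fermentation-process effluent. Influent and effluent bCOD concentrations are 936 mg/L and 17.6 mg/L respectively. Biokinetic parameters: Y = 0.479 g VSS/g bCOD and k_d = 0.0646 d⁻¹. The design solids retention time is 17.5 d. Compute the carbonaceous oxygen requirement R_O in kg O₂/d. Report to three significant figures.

R_O ≈ 894 kg O₂/d

The observed yield is Y_obs = Y/(1 + k_d·θ_c) = 0.479 / (1 + 0.0646 × 17.5) = 0.479 / 2.131 = 0.2248 g VSS per g bCOD removed.
Q·(S₀ − S) = 1430 × (936 − 17.6) × 10⁻³ = 1313 kg/d removed.
P_X = Y_obs·Q·(S₀ − S) = 0.2248 × 1313 = 295.3 kg VSS/d.
Carbonaceous O₂ demand = substrate oxidised − cell-mass equivalent = 1313 − 1.42 × 295.3 = 894.0 kg O₂/d.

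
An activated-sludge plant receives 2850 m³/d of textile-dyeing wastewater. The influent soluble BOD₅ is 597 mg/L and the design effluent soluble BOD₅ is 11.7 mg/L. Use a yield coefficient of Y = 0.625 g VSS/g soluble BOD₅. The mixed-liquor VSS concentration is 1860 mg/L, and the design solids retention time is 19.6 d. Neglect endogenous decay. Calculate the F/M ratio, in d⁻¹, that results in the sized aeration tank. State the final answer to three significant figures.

V·X = Y·Q·ΔS·θ_c gives V = 0.625 × 2850 × (597 − 11.7) × 19.6 / 1860 = 10986 m³.
F/M = Q·S₀ / (V·X) = 2850 × 597 / (10986 × 1860) = 0.08326 g soluble BOD₅·(g VSS·d)⁻¹.

F/M ≈ 0.0833 d⁻¹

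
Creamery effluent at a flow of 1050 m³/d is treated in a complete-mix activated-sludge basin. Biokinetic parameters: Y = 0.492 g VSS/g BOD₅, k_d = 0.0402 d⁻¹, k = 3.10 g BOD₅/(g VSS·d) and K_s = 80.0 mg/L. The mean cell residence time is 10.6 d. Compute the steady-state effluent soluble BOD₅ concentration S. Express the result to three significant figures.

S ≈ 7.74 mg/L

From the Monod/SRT balance for a CMAS, S = K_s·(1+k_d θ_c)/[θ_c·(Y k − k_d) − 1] = 80.0 × (1 + 0.0402 × 10.6) / [10.6 × (0.492 × 3.10 − 0.0402) − 1] = 114.1 / 14.74 = 7.740 mg/L.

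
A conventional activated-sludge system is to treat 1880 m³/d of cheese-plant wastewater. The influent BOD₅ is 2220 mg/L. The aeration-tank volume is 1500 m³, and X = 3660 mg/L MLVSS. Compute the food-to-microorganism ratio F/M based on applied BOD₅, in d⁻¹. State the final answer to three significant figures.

F/M ≈ 0.760 d⁻¹

F/M = applied load / biomass = Q·S₀/(V·X) = 1880 × 2220 / (1500 × 3660) = 0.7602 d⁻¹.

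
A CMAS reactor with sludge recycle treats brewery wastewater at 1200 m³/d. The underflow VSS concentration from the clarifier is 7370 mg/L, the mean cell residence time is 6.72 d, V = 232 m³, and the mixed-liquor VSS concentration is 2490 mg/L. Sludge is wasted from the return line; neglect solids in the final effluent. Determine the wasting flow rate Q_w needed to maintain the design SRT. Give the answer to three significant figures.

Q_w ≈ 11.7 m³/d

Q_w = (V·X)/(θ_c X_r) = 232.0 × 2490 / (6.72 × 7370) = 11.66 m³/d.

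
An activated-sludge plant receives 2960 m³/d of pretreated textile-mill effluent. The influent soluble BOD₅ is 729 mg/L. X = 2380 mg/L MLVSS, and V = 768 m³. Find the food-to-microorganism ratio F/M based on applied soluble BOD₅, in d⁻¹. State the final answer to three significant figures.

F/M = applied load / biomass = Q·S₀/(V·X) = 2960 × 729 / (768.0 × 2380) = 1.181 d⁻¹.

F/M ≈ 1.18 d⁻¹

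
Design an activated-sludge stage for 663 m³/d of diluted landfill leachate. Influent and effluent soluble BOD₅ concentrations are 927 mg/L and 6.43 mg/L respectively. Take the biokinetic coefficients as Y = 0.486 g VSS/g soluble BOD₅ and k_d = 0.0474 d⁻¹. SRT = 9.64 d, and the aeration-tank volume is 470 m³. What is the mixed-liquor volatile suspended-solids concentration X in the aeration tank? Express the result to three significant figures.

X ≈ 4180 mg/L

X = Y·Q·ΔS·θ_c / [V·(1 + k_d θ_c)] = 0.486 × 663 × (927 − 6.43) × 9.64 / [470 × (1 + 0.0474 × 9.64)] = 4176 mg/L.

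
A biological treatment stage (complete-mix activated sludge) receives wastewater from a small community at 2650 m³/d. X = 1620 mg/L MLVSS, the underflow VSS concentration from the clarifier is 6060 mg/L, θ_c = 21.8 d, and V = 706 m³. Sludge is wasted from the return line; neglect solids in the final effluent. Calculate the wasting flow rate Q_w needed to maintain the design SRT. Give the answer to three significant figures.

Q_w ≈ 8.66 m³/d

Wasting from the return line (neglecting effluent solids): Q_w = V·X / (θ_c·X_r) = 706.0 × 1620 / (21.8 × 6060) = 8.657 m³/d.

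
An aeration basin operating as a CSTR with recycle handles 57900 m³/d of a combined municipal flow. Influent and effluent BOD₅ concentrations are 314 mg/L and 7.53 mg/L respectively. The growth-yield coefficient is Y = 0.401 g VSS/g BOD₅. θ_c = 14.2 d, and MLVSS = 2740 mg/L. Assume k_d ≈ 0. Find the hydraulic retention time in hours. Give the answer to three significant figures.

V·X = Y·Q·ΔS·θ_c gives V = 0.401 × 57900 × (314 − 7.53) × 14.2 / 2740 = 36876 m³.
Hydraulic retention time τ = V/Q = 36876 / 57900 = 0.6369 d = 15.29 h.

τ ≈ 15.3 h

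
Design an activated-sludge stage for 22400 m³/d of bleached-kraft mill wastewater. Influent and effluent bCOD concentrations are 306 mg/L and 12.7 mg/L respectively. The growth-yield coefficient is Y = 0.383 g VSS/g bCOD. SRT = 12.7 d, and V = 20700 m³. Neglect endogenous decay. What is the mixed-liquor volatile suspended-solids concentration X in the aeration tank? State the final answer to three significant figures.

X ≈ 1540 mg/L

From V·X = Y·Q·(S₀ − S)·θ_c (decay neglected): X = 0.383 × 22400 × (306 − 12.7) × 12.7 / 20700 = 1544 mg/L.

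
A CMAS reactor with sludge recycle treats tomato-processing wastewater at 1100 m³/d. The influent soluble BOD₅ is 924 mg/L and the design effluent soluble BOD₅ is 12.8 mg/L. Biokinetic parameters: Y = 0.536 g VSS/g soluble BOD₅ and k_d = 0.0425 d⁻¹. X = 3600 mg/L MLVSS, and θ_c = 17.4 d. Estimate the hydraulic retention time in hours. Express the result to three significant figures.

Rearranging the biomass balance for a CMAS with decay, V = Y·Q·ΔS·θ_c / [X·(1+k_d θ_c)] = 0.536 × 1100 × (924 − 12.8) × 17.4 / [3600 × (1 + 0.0425 × 17.4)] = 9.35×10^6 / 6262 = 1493 m³.
τ = V/Q = 1493/1100 = 1.357 d, or 32.57 h.

τ ≈ 32.6 h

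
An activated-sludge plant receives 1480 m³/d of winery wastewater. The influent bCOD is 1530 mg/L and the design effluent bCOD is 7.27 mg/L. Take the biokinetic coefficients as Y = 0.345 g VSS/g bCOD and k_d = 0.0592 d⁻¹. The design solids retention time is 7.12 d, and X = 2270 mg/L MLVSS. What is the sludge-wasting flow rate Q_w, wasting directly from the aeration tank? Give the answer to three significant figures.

Q_w ≈ 241 m³/d

From the SRT design equation V = Y Q (S₀−S) θ_c / [X (1 + k_d θ_c)] = 0.345 × 1480 × (1530 − 7.27) × 7.12 / [2270 × (1 + 0.0592 × 7.12)] = 5.54×10^6 / 3227 = 1716 m³.
Wasting from the aeration tank: Q_w = V / θ_c = 1716 / 7.12 = 241.0 m³/d.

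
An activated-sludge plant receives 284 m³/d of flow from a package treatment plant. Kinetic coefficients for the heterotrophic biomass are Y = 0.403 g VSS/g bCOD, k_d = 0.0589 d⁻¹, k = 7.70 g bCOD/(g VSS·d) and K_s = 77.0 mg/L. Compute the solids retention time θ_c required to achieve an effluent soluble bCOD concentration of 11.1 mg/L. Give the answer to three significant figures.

θ_c ≈ 3.01 d

At the target effluent, Y k S/(K_s+S) = 0.403×7.70×11.1/88.10 = 0.3910 d⁻¹.
Then 1/θ_c = μ − k_d = 0.3910 − 0.0589 = 0.3321 d⁻¹, giving θ_c = 3.011 d.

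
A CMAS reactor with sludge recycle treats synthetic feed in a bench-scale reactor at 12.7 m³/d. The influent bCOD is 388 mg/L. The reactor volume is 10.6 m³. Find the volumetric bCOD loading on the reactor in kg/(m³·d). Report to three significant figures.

L_v ≈ 0.465 kg bCOD/(m³·d)

L_v = Q S₀ / V = 12.7 × 388 × 10⁻³ / 10.60 = 0.4649 kg/(m³·d).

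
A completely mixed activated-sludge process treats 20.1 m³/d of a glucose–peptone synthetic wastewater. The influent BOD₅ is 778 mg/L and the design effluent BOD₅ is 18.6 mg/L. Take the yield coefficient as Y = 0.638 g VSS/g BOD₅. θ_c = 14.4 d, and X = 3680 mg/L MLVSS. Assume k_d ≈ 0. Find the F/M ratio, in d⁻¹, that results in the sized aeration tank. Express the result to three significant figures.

F/M ≈ 0.112 d⁻¹

Biomass mass balance (decay neglected): V·X = Y·Q·(S₀ − S)·θ_c, so V = 0.638 × 20.1 × (778 − 18.6) × 14.4 / 3680 = 38.11 m³.
F/M = Q·S₀ / (V·X) = 20.1 × 778 / (38.11 × 3680) = 0.1115 g BOD₅·(g VSS·d)⁻¹.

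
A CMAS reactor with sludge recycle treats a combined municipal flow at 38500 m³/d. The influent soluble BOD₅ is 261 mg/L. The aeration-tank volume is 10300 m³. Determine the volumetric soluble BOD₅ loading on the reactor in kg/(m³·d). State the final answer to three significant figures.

L_v ≈ 0.976 kg soluble BOD₅/(m³·d)

L_v = Q S₀ / V = 38500 × 261 × 10⁻³ / 10300 = 0.9756 kg/(m³·d).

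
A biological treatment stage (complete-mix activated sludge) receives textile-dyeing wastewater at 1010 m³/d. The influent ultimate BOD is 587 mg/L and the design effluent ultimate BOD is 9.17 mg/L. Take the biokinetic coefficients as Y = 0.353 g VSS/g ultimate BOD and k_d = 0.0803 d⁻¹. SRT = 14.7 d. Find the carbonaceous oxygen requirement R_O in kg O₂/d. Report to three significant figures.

Observed yield with endogenous decay: Y_obs = Y / (1 + k_d·θ_c) = 0.353 / (1 + 0.0803 × 14.7) = 0.353 / 2.180 = 0.1619 g VSS/g ultimate BOD.
ΔS = 587 − 9.17 = 577.8 mg/L, so the substrate removal rate is 1010 × 577.8/1000 = 583.6 kg ultimate BOD/d.
P_X = Y_obs·Q·(S₀ − S) = 0.1619 × 583.6 = 94.48 kg VSS/d.
R_O = Q·ΔS − 1.42 P_X = 583.6 − 134.2 = 449.4 kg O₂/d.

R_O ≈ 449 kg O₂/d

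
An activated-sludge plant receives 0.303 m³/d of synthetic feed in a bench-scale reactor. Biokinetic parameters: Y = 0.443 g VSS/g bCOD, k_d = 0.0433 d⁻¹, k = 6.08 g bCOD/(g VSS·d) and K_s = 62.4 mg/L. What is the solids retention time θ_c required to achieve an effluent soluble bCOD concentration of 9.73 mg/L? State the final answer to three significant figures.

At the target effluent, Y k S/(K_s+S) = 0.443×6.08×9.73/72.13 = 0.3633 d⁻¹.
1/θ_c = 0.3633 − 0.0433 = 0.3200 d⁻¹, so θ_c = 3.125 d.

θ_c ≈ 3.12 d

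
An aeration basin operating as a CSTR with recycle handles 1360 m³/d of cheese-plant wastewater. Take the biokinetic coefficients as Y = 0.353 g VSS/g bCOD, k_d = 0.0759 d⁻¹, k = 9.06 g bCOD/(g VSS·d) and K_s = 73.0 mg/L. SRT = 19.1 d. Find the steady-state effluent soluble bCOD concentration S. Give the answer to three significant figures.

Effluent substrate depends only on kinetics and SRT: S = K_s(1 + k_d θ_c) / [θ_c(Yk − k_d) − 1] = 73.0 × (1 + 0.0759 × 19.1) / [19.1 × (0.353 × 9.06 − 0.0759) − 1] = 178.8 / 58.64 = 3.050 mg/L.

S ≈ 3.05 mg/L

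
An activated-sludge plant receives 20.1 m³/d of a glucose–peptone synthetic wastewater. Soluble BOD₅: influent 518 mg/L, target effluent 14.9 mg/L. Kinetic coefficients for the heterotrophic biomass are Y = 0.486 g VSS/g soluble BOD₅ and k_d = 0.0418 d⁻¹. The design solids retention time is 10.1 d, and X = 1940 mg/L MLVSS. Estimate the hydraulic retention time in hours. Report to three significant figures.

Steady-state biomass mass balance: V·X·(1 + k_d·θ_c) = Y·Q·(S₀ − S)·θ_c, so V = 0.486 × 20.1 × (518 − 14.9) × 10.1 / [1940 × (1 + 0.0418 × 10.1)] = 4.96×10^4 / 2759 = 17.99 m³.
τ = V/Q = 17.99/20.1 = 0.8951 d, or 21.48 h.

τ ≈ 21.5 h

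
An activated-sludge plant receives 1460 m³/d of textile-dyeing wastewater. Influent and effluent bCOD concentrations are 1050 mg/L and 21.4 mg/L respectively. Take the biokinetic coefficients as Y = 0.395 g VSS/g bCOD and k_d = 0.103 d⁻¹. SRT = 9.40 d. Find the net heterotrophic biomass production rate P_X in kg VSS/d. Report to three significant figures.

Observed yield with endogenous decay: Y_obs = Y / (1 + k_d·θ_c) = 0.395 / (1 + 0.103 × 9.40) = 0.395 / 1.968 = 0.2007 g VSS/g bCOD.
ΔS = 1050 − 21.4 = 1029 mg/L, so the substrate removal rate is 1460 × 1029/1000 = 1502 kg bCOD/d.
P_X = Y_obs · Q(S₀ − S) = 0.2007 × 1502 = 301.4 kg VSS/d.

P_X ≈ 301 kg VSS/d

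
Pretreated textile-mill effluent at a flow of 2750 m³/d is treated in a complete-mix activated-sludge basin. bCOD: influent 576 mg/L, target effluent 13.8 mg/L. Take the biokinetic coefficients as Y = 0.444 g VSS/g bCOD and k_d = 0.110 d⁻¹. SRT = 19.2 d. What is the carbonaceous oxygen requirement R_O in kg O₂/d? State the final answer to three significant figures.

R_O ≈ 1230 kg O₂/d

The observed yield is Y_obs = Y/(1 + k_d·θ_c) = 0.444 / (1 + 0.110 × 19.2) = 0.444 / 3.112 = 0.1427 g VSS per g bCOD removed.
Substrate removed = Q·(S₀ − S) = 2750 m³/d × (576 − 13.8) g/m³ = 1.55×10^6 g/d = 1546 kg/d.
Biomass synthesised: P_X = Y_obs × 1546 = 220.6 kg VSS/d.
Carbonaceous O₂ demand = substrate oxidised − cell-mass equivalent = 1546 − 1.42 × 220.6 = 1233 kg O₂/d.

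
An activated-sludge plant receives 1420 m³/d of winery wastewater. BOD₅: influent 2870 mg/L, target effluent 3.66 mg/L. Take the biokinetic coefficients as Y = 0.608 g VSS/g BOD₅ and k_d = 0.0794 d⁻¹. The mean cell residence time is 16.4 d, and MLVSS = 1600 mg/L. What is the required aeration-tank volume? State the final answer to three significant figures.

V ≈ 11000 m³

Rearranging the biomass balance for a CMAS with decay, V = Y·Q·ΔS·θ_c / [X·(1+k_d θ_c)] = 0.608 × 1420 × (2870 − 3.66) × 16.4 / [1600 × (1 + 0.0794 × 16.4)] = 4.06×10^7 / 3683 = 11018 m³.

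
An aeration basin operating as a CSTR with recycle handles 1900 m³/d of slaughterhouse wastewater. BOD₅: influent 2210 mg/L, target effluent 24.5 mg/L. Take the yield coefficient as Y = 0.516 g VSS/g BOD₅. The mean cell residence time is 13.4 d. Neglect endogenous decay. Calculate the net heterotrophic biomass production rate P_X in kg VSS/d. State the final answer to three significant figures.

No decay correction is needed, so Y_obs = Y = 0.516.
ΔS = 2210 − 24.5 = 2186 mg/L, so the substrate removal rate is 1900 × 2186/1000 = 4152 kg BOD₅/d.
Net biomass production P_X = Y_obs × Q·(S₀ − S) = 0.5160 × 4152 = 2143 kg VSS/d.

P_X ≈ 2140 kg VSS/d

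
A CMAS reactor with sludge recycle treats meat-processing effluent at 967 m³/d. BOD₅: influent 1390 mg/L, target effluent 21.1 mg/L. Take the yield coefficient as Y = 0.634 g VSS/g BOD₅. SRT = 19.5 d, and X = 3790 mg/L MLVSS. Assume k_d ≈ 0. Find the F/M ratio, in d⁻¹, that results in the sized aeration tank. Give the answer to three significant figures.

Biomass mass balance (decay neglected): V·X = Y·Q·(S₀ − S)·θ_c, so V = 0.634 × 967 × (1390 − 21.1) × 19.5 / 3790 = 4318 m³.
F/M = Q·S₀ / (V·X) = 967 × 1390 / (4318 × 3790) = 0.08213 g BOD₅·(g VSS·d)⁻¹.

F/M ≈ 0.0821 d⁻¹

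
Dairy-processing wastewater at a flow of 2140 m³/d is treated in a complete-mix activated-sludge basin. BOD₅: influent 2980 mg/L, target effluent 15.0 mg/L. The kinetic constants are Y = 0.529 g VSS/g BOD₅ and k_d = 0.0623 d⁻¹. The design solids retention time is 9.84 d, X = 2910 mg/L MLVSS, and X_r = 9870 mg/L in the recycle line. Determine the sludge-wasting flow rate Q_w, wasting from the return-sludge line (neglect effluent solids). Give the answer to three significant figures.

Q_w ≈ 211 m³/d

From the SRT design equation V = Y Q (S₀−S) θ_c / [X (1 + k_d θ_c)] = 0.529 × 2140 × (2980 − 15.0) × 9.84 / [2910 × (1 + 0.0623 × 9.84)] = 3.3×10^7 / 4694 = 7036 m³.
Q_w = (V·X)/(θ_c X_r) = 7036 × 2910 / (9.84 × 9870) = 210.8 m³/d.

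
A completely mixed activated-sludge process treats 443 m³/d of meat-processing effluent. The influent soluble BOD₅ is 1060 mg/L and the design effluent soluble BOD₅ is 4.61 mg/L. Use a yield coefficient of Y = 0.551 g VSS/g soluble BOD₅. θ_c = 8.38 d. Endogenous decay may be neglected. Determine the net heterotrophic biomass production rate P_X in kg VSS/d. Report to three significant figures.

P_X ≈ 258 kg VSS/d

Since k_d ≈ 0, Y_obs = Y = 0.551 g VSS/g soluble BOD₅.
ΔS = 1060 − 4.61 = 1055 mg/L, so the substrate removal rate is 443 × 1055/1000 = 467.5 kg soluble BOD₅/d.
Biomass produced: P_X = Y_obs·Q·ΔS = 0.5510 × 467.5 ≈ 257.6 kg VSS/d.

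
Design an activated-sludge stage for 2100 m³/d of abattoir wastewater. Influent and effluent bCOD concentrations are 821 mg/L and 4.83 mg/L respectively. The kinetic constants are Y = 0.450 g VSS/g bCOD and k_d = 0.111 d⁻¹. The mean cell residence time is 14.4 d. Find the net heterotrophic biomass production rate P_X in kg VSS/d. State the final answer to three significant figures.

P_X ≈ 297 kg VSS/d

The observed yield is Y_obs = Y/(1 + k_d·θ_c) = 0.450 / (1 + 0.111 × 14.4) = 0.450 / 2.598 = 0.1732 g VSS per g bCOD removed.
ΔS = 821 − 4.83 = 816.2 mg/L, so the substrate removal rate is 2100 × 816.2/1000 = 1714 kg bCOD/d.
So the net sludge growth is P_X = 0.1732 × 1714 = 296.8 kg VSS/d.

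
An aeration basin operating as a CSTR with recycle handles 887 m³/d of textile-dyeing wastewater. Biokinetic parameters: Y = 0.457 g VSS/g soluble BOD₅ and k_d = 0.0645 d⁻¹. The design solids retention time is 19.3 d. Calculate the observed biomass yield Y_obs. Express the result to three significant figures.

Y_obs ≈ 0.204 g VSS/g soluble BOD₅

Correct the yield for decay: Y_obs = Y/(1 + k_d θ_c) = 0.457 / (1 + 0.0645 × 19.3) = 0.457 / 2.245 = 0.2036.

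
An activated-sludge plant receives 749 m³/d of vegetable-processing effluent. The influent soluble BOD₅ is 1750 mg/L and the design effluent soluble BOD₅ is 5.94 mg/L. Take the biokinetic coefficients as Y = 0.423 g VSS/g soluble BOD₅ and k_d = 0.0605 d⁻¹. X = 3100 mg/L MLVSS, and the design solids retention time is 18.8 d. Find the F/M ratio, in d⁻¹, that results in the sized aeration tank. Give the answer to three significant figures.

F/M ≈ 0.270 d⁻¹

Rearranging the biomass balance for a CMAS with decay, V = Y·Q·ΔS·θ_c / [X·(1+k_d θ_c)] = 0.423 × 749 × (1750 − 5.94) × 18.8 / [3100 × (1 + 0.0605 × 18.8)] = 1.04×10^7 / 6626 = 1568 m³.
F/M = applied load / biomass = Q·S₀/(V·X) = 749 × 1750 / (1568 × 3100) = 0.2697 d⁻¹.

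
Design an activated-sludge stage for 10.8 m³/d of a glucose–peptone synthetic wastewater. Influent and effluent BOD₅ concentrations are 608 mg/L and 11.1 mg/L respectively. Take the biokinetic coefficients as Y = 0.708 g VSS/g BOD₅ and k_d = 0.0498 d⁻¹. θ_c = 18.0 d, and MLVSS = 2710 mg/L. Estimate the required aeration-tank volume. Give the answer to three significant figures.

V ≈ 16.0 m³

Rearranging the biomass balance for a CMAS with decay, V = Y·Q·ΔS·θ_c / [X·(1+k_d θ_c)] = 0.708 × 10.8 × (608 − 11.1) × 18.0 / [2710 × (1 + 0.0498 × 18.0)] = 8.22×10^4 / 5139 = 15.99 m³.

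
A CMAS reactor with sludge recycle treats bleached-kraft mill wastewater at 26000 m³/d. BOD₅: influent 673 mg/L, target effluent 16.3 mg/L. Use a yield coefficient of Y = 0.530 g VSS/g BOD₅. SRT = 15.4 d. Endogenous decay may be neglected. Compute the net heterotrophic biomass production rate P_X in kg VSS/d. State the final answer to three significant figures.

P_X ≈ 9050 kg VSS/d

With endogenous decay neglected, the observed yield equals the true yield: Y_obs = Y = 0.530 g VSS/g BOD₅.
Substrate removed = Q·(S₀ − S) = 26000 m³/d × (673 − 16.3) g/m³ = 1.71×10^7 g/d = 17074 kg/d.
Biomass produced: P_X = Y_obs·Q·ΔS = 0.5300 × 17074 ≈ 9049 kg VSS/d.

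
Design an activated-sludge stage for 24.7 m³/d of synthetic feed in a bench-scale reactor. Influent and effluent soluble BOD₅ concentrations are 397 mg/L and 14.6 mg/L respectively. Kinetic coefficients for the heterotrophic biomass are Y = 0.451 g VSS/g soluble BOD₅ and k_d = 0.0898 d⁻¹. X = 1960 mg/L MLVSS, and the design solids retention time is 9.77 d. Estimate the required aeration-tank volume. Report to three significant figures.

V ≈ 11.3 m³

Steady-state biomass mass balance: V·X·(1 + k_d·θ_c) = Y·Q·(S₀ − S)·θ_c, so V = 0.451 × 24.7 × (397 − 14.6) × 9.77 / [1960 × (1 + 0.0898 × 9.77)] = 4.16×10^4 / 3680 = 11.31 m³.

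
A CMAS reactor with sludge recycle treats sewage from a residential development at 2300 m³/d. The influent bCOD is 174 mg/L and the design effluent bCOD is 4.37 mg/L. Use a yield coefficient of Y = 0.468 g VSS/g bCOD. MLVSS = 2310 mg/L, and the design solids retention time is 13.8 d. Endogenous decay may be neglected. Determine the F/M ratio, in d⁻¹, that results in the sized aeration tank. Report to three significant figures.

F/M ≈ 0.159 d⁻¹

V·X = Y·Q·ΔS·θ_c gives V = 0.468 × 2300 × (174 − 4.37) × 13.8 / 2310 = 1091 m³.
Food-to-microorganism ratio F/M = Q S₀ / (V X) = 2300 × 174 / (1091 × 2310) = 0.1588 d⁻¹.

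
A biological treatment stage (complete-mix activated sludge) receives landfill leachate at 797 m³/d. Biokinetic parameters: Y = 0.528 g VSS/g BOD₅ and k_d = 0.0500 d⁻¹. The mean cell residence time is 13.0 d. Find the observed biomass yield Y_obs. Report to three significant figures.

The observed yield is Y_obs = Y/(1 + k_d·θ_c) = 0.528 / (1 + 0.0500 × 13.0) = 0.528 / 1.650 = 0.3200 g VSS per g BOD₅ removed.

Y_obs ≈ 0.320 g VSS/g BOD₅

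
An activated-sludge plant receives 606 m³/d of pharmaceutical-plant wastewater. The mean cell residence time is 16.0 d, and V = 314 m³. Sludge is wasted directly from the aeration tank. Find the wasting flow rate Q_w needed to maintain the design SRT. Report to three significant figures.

Q_w ≈ 19.6 m³/d

Wasting from the aeration tank: Q_w = V / θ_c = 314.0 / 16.0 = 19.62 m³/d.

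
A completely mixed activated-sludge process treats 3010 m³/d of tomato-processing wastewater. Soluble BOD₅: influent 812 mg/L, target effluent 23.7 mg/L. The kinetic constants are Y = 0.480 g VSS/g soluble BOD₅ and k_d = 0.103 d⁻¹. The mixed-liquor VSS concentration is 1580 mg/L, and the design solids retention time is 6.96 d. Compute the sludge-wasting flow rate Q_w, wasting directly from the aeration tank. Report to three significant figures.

Q_w ≈ 420 m³/d

Rearranging the biomass balance for a CMAS with decay, V = Y·Q·ΔS·θ_c / [X·(1+k_d θ_c)] = 0.480 × 3010 × (812 − 23.7) × 6.96 / [1580 × (1 + 0.103 × 6.96)] = 7.93×10^6 / 2713 = 2922 m³.
For wasting at MLVSS concentration, Q_w = V/θ_c = 2922/6.96 = 419.9 m³/d.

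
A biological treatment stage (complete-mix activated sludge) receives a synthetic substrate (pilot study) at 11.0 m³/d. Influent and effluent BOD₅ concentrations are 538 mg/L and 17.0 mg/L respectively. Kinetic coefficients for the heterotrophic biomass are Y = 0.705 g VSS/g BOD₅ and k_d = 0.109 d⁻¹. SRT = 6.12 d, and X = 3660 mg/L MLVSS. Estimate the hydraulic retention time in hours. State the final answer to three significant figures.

Steady-state biomass mass balance: V·X·(1 + k_d·θ_c) = Y·Q·(S₀ − S)·θ_c, so V = 0.705 × 11.0 × (538 − 17.0) × 6.12 / [3660 × (1 + 0.109 × 6.12)] = 2.47×10^4 / 6102 = 4.053 m³.
HRT = V/Q = 4.053 m³ / 11.0 m³·d⁻¹ = 0.3684 d × 24 = 8.842 h.

τ ≈ 8.84 h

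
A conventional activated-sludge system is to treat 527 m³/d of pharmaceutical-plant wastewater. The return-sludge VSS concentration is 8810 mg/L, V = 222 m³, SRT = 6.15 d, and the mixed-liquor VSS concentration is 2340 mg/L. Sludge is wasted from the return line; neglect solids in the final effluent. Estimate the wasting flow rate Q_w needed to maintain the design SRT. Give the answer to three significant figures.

Q_w ≈ 9.59 m³/d

Wasting from the return line (neglecting effluent solids): Q_w = V·X / (θ_c·X_r) = 222.0 × 2340 / (6.15 × 8810) = 9.588 m³/d.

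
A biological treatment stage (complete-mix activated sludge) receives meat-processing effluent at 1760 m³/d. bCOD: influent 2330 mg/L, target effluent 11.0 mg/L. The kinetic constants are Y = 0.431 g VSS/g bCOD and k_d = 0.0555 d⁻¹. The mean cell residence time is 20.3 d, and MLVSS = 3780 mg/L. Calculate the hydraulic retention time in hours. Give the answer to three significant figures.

τ ≈ 60.6 h

Steady-state biomass mass balance: V·X·(1 + k_d·θ_c) = Y·Q·(S₀ − S)·θ_c, so V = 0.431 × 1760 × (2330 − 11.0) × 20.3 / [3780 × (1 + 0.0555 × 20.3)] = 3.57×10^7 / 8039 = 4442 m³.
Hydraulic retention time τ = V/Q = 4442 / 1760 = 2.524 d = 60.58 h.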